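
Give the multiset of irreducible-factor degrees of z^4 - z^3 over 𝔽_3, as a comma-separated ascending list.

1, 1, 1, 1

Write h(z) = z^4 - z^3.
Roots in 𝔽_3: h(0) = 0 → root; h(1) = 0 → root; h(2) = 2.
Linear factors from roots: (z), (z - 1).
Complete factorization: h(z) = (z - 1)·(z)^3.
Factor degrees with multiplicity: 1 + 1 + 1 + 1 = 4.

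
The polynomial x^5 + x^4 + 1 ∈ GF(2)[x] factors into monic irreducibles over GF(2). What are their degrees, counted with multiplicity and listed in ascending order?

2, 3

Write h(x) = x^5 + x^4 + 1.
Roots in GF(2): h(0) = 1; h(1) = 1.
Complete factorization: h(x) = (x^2 + x + 1)·(x^3 + x + 1).
Factor degrees with multiplicity: 2 + 3 = 5.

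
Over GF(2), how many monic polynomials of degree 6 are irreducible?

9

x^(2^6) − x is the product of all monic irreducibles of degree dividing 6; Möbius inversion gives N = (1/6) Σ μ(6/d)·2^d.
Divisors of 6: 1, 2, 3, 6; μ(6/d) for each: 1, -1, -1, 1.
Σ = 2^1 − 2^2 − 2^3 + 2^6 = 54.
N = 54/6 = 9.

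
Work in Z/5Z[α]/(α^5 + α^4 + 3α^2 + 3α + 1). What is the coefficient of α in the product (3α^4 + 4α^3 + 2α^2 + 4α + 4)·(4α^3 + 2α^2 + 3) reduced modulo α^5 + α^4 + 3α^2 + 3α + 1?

4

Multiply in Z/5Z[α]: (3α^4 + 4α^3 + 2α^2 + 4α + 4)·(4α^3 + 2α^2 + 3) = 2α^7 + 2α^6 + α^5 + 4α^4 + α^3 + 4α^2 + 2α + 2.
Reduce using α^5 ≡ 4α^4 + 2α^2 + 2α + 4 (mod α^5 + α^4 + 3α^2 + 3α + 1).
Reduced: 2α^4 + 4α^2 + 4α + 1.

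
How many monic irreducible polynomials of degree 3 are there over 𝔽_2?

2

The number of monic irreducibles of degree 3 over GF(2) is (1/3)·Σ_{d∣3} μ(3/d) 2^d.
Divisors of 3: 1, 3; μ(3/d) for each: -1, 1.
Σ = − 2^1 + 2^3 = 6.
N = 6/3 = 2.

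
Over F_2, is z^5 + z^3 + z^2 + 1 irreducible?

No

Write g(z) = z^5 + z^3 + z^2 + 1.
Check for roots in F_2: g(0) = 1; g(1) = 0 → root.
g(1) = 0, so (z − 1) divides g(z); g is reducible.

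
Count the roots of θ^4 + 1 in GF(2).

Write h(θ) = θ^4 + 1.
Evaluate at each of the 2 elements of GF(2):
h(0) = 1; h(1) = 0 → root.
Roots: {1}.

1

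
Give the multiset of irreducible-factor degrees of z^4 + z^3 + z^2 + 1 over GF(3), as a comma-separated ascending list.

4

Write h(z) = z^4 + z^3 + z^2 + 1.
Roots in GF(3): h(0) = 1; h(1) = 1; h(2) = 2.
Complete factorization: h(z) = (z^4 + z^3 + z^2 + 1).
Factor degrees with multiplicity: 4 = 4.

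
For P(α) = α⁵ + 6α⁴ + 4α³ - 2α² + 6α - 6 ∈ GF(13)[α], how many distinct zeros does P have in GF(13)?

2

Evaluate at each of the 13 elements of GF(13):
P(0) = 7; P(1) = 9; P(2) = 2; P(3) = 12; P(4) = 7; P(5) = 4; P(6) = 7; P(7) = 10; P(8) = 0 → root; P(9) = 12; P(10) = 2; P(11) = 6; P(12) = 0 → root.
Roots: {8, 12}.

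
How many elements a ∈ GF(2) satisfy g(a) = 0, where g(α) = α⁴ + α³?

2

Evaluate at each of the 2 elements of GF(2):
g(0) = 0 → root; g(1) = 0 → root.
Roots: {0, 1}.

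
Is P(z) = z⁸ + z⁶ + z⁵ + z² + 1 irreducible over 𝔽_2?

Check for roots in 𝔽_2: P(0) = 1; P(1) = 1.
No roots, so no linear factors.
Monic irreducibles of degree 2 over GF(2): z² + z + 1.
None of them divide P (all give nonzero remainder).
Monic irreducibles of degree 3 over GF(2): z³ + z + 1, z³ + z² + 1.
None of them divide P (all give nonzero remainder).
Monic irreducibles of degree 4 over GF(2): z⁴ + z + 1, z⁴ + z³ + 1, z⁴ + z³ + z² + z + 1.
None of them divide P (all give nonzero remainder).
No irreducible factor of degree ≤ 4 exists, so P is irreducible over GF(2).

Yes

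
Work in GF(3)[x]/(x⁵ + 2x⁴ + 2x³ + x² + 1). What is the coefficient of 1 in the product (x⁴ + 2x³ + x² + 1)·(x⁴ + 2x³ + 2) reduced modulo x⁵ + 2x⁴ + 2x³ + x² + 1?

Multiply in GF(3)[x]: (x⁴ + 2x³ + x² + 1)·(x⁴ + 2x³ + 2) = x⁸ + x⁷ + 2x⁶ + 2x⁵ + 2x² + 2.
Reduce using x⁵ ≡ x⁴ + x³ + 2x² + 2 (mod x⁵ + 2x⁴ + 2x³ + x² + 1).
Reduced: 2x⁴ + 2x³ + x² + x.

0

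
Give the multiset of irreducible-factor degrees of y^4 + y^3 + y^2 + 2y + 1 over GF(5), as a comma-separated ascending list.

1, 3

Write h(y) = y^4 + y^3 + y^2 + 2y + 1.
Roots in GF(5): h(0) = 1; h(1) = 1; h(2) = 3; h(3) = 4; h(4) = 0 → root.
Linear factors from roots: (y + 1).
Complete factorization: h(y) = (y + 1)·(y^3 + y + 1).
Factor degrees with multiplicity: 1 + 3 = 4.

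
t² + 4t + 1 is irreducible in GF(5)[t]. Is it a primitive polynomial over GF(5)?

No

Write f(t) = t² + 4t + 1.
|GF(5^2)^×| = 5^2 − 1 = 24. Prime factorization: 24 = 2^3·3.
f is primitive ⇔ t has order 24 in GF(5)[t]/(f), i.e. t^(24/q) ≠ 1 for each prime q | 24.
t^(12) mod f = 1
t^(8) mod f = t + 4.
Since t^(12) = 1, the order of t divides 12 < 24; not primitive.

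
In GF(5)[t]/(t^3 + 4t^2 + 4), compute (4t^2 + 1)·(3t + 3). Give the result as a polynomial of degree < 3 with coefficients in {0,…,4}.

4t^2 + 3t

Multiply in GF(5)[t]: (4t^2 + 1)·(3t + 3) = 2t^3 + 2t^2 + 3t + 3.
Reduce using t^3 ≡ t^2 + 1 (mod t^3 + 4t^2 + 4).
Reduced: 4t^2 + 3t.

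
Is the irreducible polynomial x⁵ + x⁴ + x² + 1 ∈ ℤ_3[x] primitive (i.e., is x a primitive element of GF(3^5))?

Yes

Write f(x) = x⁵ + x⁴ + x² + 1.
|GF(3^5)^×| = 3^5 − 1 = 242. Prime factorization: 242 = 2·11^2.
f is primitive ⇔ x has order 242 in GF(3)[x]/(f), i.e. x^(242/q) ≠ 1 for each prime q | 242.
x^(121) mod f = 2.
x^(22) mod f = x⁴ + 2x³ + 2x².
None equal 1, so x has full order 242; f is primitive.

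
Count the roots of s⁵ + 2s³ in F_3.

3

Write g(s) = s⁵ + 2s³.
Evaluate at each of the 3 elements of F_3:
g(0) = 0 → root; g(1) = 0 → root; g(2) = 0 → root.
Roots: {0, 1, 2}.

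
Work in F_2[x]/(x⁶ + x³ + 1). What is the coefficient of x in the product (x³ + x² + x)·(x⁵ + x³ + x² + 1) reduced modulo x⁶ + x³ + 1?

0

Multiply in F_2[x]: (x³ + x² + x)·(x⁵ + x³ + x² + 1) = x⁸ + x⁷ + x² + x.
Reduce using x⁶ ≡ x³ + 1 (mod x⁶ + x³ + 1).
Reduced: x⁵ + x⁴.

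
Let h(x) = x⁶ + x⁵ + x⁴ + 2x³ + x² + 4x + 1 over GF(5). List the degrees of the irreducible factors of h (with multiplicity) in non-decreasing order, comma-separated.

6

Roots in GF(5): h(0) = 1; h(1) = 1; h(2) = 1; h(3) = 4; h(4) = 2.
Complete factorization: h(x) = (x⁶ + x⁵ + x⁴ + 2x³ + x² + 4x + 1).
Factor degrees with multiplicity: 6 = 6.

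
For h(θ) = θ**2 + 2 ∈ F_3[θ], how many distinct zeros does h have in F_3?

Evaluate at each of the 3 elements of F_3:
h(0) = 2; h(1) = 0 → root; h(2) = 0 → root.
Roots: {1, 2}.

2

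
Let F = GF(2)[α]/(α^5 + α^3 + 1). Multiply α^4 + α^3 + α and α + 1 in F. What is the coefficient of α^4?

0

Multiply in GF(2)[α]: (α^4 + α^3 + α)·(α + 1) = α^5 + α^3 + α^2 + α.
Reduce using α^5 ≡ α^3 + 1 (mod α^5 + α^3 + 1).
Reduced: α^2 + α + 1.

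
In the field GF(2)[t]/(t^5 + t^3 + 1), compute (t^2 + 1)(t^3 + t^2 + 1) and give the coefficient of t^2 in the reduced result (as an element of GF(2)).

0

Multiply in GF(2)[t]: (t^2 + 1)·(t^3 + t^2 + 1) = t^5 + t^4 + t^3 + 1.
Reduce using t^5 ≡ t^3 + 1 (mod t^5 + t^3 + 1).
Reduced: t^4.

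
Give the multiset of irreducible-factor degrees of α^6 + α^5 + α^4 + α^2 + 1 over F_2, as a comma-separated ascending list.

6

Write g(α) = α^6 + α^5 + α^4 + α^2 + 1.
Roots in F_2: g(0) = 1; g(1) = 1.
Complete factorization: g(α) = (α^6 + α^5 + α^4 + α^2 + 1).
Factor degrees with multiplicity: 6 = 6.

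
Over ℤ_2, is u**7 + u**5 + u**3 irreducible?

Write P(u) = u**7 + u**5 + u**3.
Check for roots in ℤ_2: P(0) = 0 → root; P(1) = 1.
P(0) = 0, so (u) divides P(u); P is reducible.

No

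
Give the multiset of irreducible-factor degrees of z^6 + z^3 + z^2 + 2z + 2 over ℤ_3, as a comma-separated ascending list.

6

Write g(z) = z^6 + z^3 + z^2 + 2z + 2.
Roots in ℤ_3: g(0) = 2; g(1) = 1; g(2) = 1.
Complete factorization: g(z) = (z^6 + z^3 + z^2 + 2z + 2).
Factor degrees with multiplicity: 6 = 6.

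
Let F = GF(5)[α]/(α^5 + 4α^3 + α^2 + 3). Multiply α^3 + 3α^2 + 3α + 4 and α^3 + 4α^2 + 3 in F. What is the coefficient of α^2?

Multiply in GF(5)[α]: (α^3 + 3α^2 + 3α + 4)·(α^3 + 4α^2 + 3) = α^6 + 2α^5 + 4α^3 + 4α + 2.
Reduce using α^5 ≡ α^3 + 4α^2 + 2 (mod α^5 + 4α^3 + α^2 + 3).
Reduced: α^4 + 3α^2 + α + 1.

3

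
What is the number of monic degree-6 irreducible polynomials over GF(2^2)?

By the necklace-counting formula, N_4(6) = (1/6) Σ_{d|6} μ(6/d)·4^d.
Divisors of 6: 1, 2, 3, 6; μ(6/d) for each: 1, -1, -1, 1.
Σ = 4^1 − 4^2 − 4^3 + 4^6 = 4020.
N = 4020/6 = 670.

670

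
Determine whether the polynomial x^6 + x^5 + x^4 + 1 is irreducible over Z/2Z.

No

Write f(x) = x^6 + x^5 + x^4 + 1.
Check for roots in Z/2Z: f(0) = 1; f(1) = 0 → root.
f(1) = 0, so (x − 1) divides f(x); f is reducible.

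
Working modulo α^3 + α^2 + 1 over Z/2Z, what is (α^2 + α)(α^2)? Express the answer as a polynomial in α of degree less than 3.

Multiply in Z/2Z[α]: (α^2 + α)·(α^2) = α^4 + α^3.
Reduce using α^3 ≡ α^2 + 1 (mod α^3 + α^2 + 1).
Reduced: α.

α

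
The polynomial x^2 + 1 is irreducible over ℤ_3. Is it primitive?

Write f(x) = x^2 + 1.
|GF(3^2)^×| = 3^2 − 1 = 8. Prime factorization: 8 = 2^3.
f is primitive ⇔ x has order 8 in GF(3)[x]/(f), i.e. x^(8/q) ≠ 1 for each prime q | 8.
x^(4) mod f = 1
Since x^(4) = 1, the order of x divides 4 < 8; not primitive.

No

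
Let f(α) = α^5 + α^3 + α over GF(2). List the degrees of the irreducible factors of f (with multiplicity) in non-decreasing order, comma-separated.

Roots in GF(2): f(0) = 0 → root; f(1) = 1.
Linear factors from roots: (α).
Complete factorization: f(α) = (α)·(α^2 + α + 1)^2.
Factor degrees with multiplicity: 1 + 2 + 2 = 5.

1, 2, 2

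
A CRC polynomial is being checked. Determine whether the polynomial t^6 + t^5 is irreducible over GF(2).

No

Write g(t) = t^6 + t^5.
Check for roots in GF(2): g(0) = 0 → root; g(1) = 0 → root.
g(0) = 0, so (t) divides g(t); g is reducible.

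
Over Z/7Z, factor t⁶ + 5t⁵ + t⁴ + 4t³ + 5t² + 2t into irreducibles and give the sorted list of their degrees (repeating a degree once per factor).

1, 1, 1, 1, 2

Write g(t) = t⁶ + 5t⁵ + t⁴ + 4t³ + 5t² + 2t.
Linear factors from roots: (t), (t + 4).
Complete factorization: g(t) = (t)·(t + 4)^3·(t² + 2).
Factor degrees with multiplicity: 1 + 1 + 1 + 1 + 2 = 6.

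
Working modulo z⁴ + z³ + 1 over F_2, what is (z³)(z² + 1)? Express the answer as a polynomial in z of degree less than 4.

Multiply in F_2[z]: (z³)·(z² + 1) = z⁵ + z³.
Reduce using z⁴ ≡ z³ + 1 (mod z⁴ + z³ + 1).
Reduced: z + 1.

z + 1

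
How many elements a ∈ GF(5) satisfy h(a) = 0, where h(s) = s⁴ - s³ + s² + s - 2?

Evaluate at each of the 5 elements of GF(5):
h(0) = 3; h(1) = 0 → root; h(2) = 2; h(3) = 4; h(4) = 0 → root.
Roots: {1, 4}.

2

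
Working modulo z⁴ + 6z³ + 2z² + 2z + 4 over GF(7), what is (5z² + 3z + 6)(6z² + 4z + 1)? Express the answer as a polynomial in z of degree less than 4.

5z^3 + 2z + 5

Multiply in GF(7)[z]: (5z² + 3z + 6)·(6z² + 4z + 1) = 2z⁴ + 3z³ + 4z² + 6z + 6.
Reduce using z⁴ ≡ z³ + 5z² + 5z + 3 (mod z⁴ + 6z³ + 2z² + 2z + 4).
Reduced: 5z³ + 2z + 5.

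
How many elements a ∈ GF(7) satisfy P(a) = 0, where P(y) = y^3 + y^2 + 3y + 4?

1

Evaluate at each of the 7 elements of GF(7):
P(0) = 4; P(1) = 2; P(2) = 1; P(3) = 0 → root; P(4) = 5; P(5) = 1; P(6) = 1.
Roots: {3}.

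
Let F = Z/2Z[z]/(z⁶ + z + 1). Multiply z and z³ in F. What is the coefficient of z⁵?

0

Multiply in Z/2Z[z]: (z)·(z³) = z⁴.
Reduced: z⁴.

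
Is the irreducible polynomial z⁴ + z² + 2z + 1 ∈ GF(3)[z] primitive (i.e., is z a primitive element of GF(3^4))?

Write f(z) = z⁴ + z² + 2z + 1.
|GF(3^4)^×| = 3^4 − 1 = 80. Prime factorization: 80 = 2^4·5.
f is primitive ⇔ z has order 80 in GF(3)[z]/(f), i.e. z^(80/q) ≠ 1 for each prime q | 80.
z^(40) mod f = 1
z^(16) mod f = 2z³ + 2.
Since z^(40) = 1, the order of z divides 40 < 80; not primitive.

No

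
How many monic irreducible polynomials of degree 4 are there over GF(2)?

x^(2^4) − x is the product of all monic irreducibles of degree dividing 4; Möbius inversion gives N = (1/4) Σ μ(4/d)·2^d.
Divisors of 4: 1, 2, 4; μ(4/d) for each: 0, -1, 1.
Σ = − 2^2 + 2^4 = 12.
N = 12/4 = 3.

3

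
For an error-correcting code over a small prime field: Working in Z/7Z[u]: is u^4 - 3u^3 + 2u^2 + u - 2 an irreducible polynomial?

Write h(u) = u^4 - 3u^3 + 2u^2 + u - 2.
Check for roots in Z/7Z: h(0) = 5; h(1) = 6; h(2) = 0 → root; h(3) = 5; h(4) = 0 → root; h(5) = 2; h(6) = 3.
h(2) = 0, so (u − 2) divides h(u); h is reducible.

No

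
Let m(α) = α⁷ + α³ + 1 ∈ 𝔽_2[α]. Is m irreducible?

Check for roots in 𝔽_2: m(0) = 1; m(1) = 1.
No roots, so no linear factors.
Monic irreducibles of degree 2 over GF(2): α² + α + 1.
None of them divide m (all give nonzero remainder).
Monic irreducibles of degree 3 over GF(2): α³ + α + 1, α³ + α² + 1.
None of them divide m (all give nonzero remainder).
No irreducible factor of degree ≤ 3 exists, so m is irreducible over GF(2).

Yes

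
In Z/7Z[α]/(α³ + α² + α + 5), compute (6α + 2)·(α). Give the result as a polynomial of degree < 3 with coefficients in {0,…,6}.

6α^2 + 2α

Multiply in Z/7Z[α]: (6α + 2)·(α) = 6α² + 2α.
Reduced: 6α² + 2α.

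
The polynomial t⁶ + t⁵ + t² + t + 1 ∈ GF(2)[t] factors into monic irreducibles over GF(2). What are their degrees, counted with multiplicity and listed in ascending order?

Write f(t) = t⁶ + t⁵ + t² + t + 1.
Roots in GF(2): f(0) = 1; f(1) = 1.
Complete factorization: f(t) = (t⁶ + t⁵ + t² + t + 1).
Factor degrees with multiplicity: 6 = 6.

6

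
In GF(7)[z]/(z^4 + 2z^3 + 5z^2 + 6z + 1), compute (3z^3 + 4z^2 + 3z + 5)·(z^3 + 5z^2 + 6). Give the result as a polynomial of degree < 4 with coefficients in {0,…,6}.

Multiply in GF(7)[z]: (3z^3 + 4z^2 + 3z + 5)·(z^3 + 5z^2 + 6) = 3z^6 + 5z^5 + 2z^4 + 3z^3 + 4z + 2.
Reduce using z^4 ≡ 5z^3 + 2z^2 + z + 6 (mod z^4 + 2z^3 + 5z^2 + 6z + 1).
Reduced: 5z^3 + 2z^2 + z + 6.

5z^3 + 2z^2 + z + 6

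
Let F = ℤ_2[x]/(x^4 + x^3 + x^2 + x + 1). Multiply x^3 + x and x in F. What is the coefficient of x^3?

1

Multiply in ℤ_2[x]: (x^3 + x)·(x) = x^4 + x^2.
Reduce using x^4 ≡ x^3 + x^2 + x + 1 (mod x^4 + x^3 + x^2 + x + 1).
Reduced: x^3 + x + 1.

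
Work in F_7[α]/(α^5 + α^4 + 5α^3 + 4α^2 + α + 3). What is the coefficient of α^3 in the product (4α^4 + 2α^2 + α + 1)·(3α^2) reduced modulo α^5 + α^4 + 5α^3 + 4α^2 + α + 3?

1

Multiply in F_7[α]: (4α^4 + 2α^2 + α + 1)·(3α^2) = 5α^6 + 6α^4 + 3α^3 + 3α^2.
Reduce using α^5 ≡ 6α^4 + 2α^3 + 3α^2 + 6α + 4 (mod α^5 + α^4 + 5α^3 + 4α^2 + α + 3).
Reduced: α^3 + 4α^2 + 4α + 1.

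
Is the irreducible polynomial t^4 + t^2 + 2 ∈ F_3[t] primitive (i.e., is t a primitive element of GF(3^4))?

No

Write f(t) = t^4 + t^2 + 2.
|GF(3^4)^×| = 3^4 − 1 = 80. Prime factorization: 80 = 2^4·5.
f is primitive ⇔ t has order 80 in GF(3)[t]/(f), i.e. t^(80/q) ≠ 1 for each prime q | 80.
t^(40) mod f = 2.
t^(16) mod f = 1
Since t^(16) = 1, the order of t divides 16 < 80; not primitive.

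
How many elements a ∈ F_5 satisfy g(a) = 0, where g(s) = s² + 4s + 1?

Evaluate at each of the 5 elements of F_5:
g(0) = 1; g(1) = 1; g(2) = 3; g(3) = 2; g(4) = 3.
No element is a root.

0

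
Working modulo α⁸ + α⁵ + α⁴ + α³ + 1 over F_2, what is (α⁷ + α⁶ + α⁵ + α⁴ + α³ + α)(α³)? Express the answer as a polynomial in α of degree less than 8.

Multiply in F_2[α]: (α⁷ + α⁶ + α⁵ + α⁴ + α³ + α)·(α³) = α¹⁰ + α⁹ + α⁸ + α⁷ + α⁶ + α⁴.
Reduce using α⁸ ≡ α⁵ + α⁴ + α³ + 1 (mod α⁸ + α⁵ + α⁴ + α³ + 1).
Reduced: α⁶ + α⁵ + α⁴ + α³ + α² + α + 1.

α^6 + α^5 + α^4 + α^3 + α^2 + α + 1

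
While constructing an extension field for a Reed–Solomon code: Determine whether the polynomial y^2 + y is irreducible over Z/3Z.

Write g(y) = y^2 + y.
Check for roots in Z/3Z: g(0) = 0 → root; g(1) = 2; g(2) = 0 → root.
g(0) = 0, so (y) divides g(y); g is reducible.

No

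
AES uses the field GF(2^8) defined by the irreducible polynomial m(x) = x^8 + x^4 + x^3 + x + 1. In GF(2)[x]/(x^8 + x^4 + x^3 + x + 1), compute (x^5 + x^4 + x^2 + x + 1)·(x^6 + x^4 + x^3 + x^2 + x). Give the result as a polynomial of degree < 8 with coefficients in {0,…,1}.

Multiply in GF(2)[x]: (x^5 + x^4 + x^2 + x + 1)·(x^6 + x^4 + x^3 + x^2 + x) = x^11 + x^10 + x^9 + x^8 + x^7 + x^5 + x^4 + x^3 + x.
Reduce using x^8 ≡ x^4 + x^3 + x + 1 (mod x^8 + x^4 + x^3 + x + 1).
Reduced: x^5 + x + 1.

x^5 + x + 1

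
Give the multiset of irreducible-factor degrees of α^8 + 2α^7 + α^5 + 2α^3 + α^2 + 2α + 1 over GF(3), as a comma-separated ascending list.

2, 2, 4

Write g(α) = α^8 + 2α^7 + α^5 + 2α^3 + α^2 + 2α + 1.
Roots in GF(3): g(0) = 1; g(1) = 1; g(2) = 2.
Complete factorization: g(α) = (α^2 + α + 2)^2·(α^4 + α^2 + α + 1).
Factor degrees with multiplicity: 2 + 2 + 4 = 8.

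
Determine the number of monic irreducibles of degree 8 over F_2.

The number of monic irreducibles of degree 8 over GF(2) is (1/8)·Σ_{d∣8} μ(8/d) 2^d.
Divisors of 8: 1, 2, 4, 8; μ(8/d) for each: 0, 0, -1, 1.
Σ = − 2^4 + 2^8 = 240.
N = 240/8 = 30.

30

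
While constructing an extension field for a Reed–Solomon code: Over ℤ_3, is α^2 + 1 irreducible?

Yes

Write f(α) = α^2 + 1.
Check for roots in ℤ_3: f(0) = 1; f(1) = 2; f(2) = 2.
No roots. A degree-2 polynomial over a field with no linear factor is irreducible.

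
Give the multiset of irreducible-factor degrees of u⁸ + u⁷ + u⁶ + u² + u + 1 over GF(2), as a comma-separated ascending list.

Write g(u) = u⁸ + u⁷ + u⁶ + u² + u + 1.
Roots in GF(2): g(0) = 1; g(1) = 0 → root.
Linear factors from roots: (u + 1).
Complete factorization: g(u) = (u + 1)^2·(u² + u + 1)^3.
Factor degrees with multiplicity: 1 + 1 + 2 + 2 + 2 = 8.

1, 1, 2, 2, 2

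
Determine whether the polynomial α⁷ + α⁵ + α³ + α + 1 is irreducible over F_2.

Write m(α) = α⁷ + α⁵ + α³ + α + 1.
Check for roots in F_2: m(0) = 1; m(1) = 1.
No roots, so no linear factors.
Monic irreducibles of degree 2 over GF(2): α² + α + 1.
None of them divide m (all give nonzero remainder).
Monic irreducibles of degree 3 over GF(2): α³ + α + 1, α³ + α² + 1.
None of them divide m (all give nonzero remainder).
No irreducible factor of degree ≤ 3 exists, so m is irreducible over GF(2).

Yes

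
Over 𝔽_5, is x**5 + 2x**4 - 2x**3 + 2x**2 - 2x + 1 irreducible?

Yes

Write f(x) = x**5 + 2x**4 - 2x**3 + 2x**2 - 2x + 1.
Check for roots in 𝔽_5: f(0) = 1; f(1) = 2; f(2) = 3; f(3) = 4; f(4) = 3.
No roots, so no linear factors.
Degree-2 irreducible divisors: test the 10 monic irreducibles of degree 2 over GF(5).
None of them divide f (all give nonzero remainder).
No irreducible factor of degree ≤ 2 exists, so f is irreducible over GF(5).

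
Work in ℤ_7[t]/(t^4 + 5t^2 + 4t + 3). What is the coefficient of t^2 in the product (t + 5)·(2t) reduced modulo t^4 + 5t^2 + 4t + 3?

Multiply in ℤ_7[t]: (t + 5)·(2t) = 2t^2 + 3t.
Reduced: 2t^2 + 3t.

2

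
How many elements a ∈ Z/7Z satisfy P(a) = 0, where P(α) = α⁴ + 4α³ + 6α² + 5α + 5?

1

Evaluate at each of the 7 elements of Z/7Z:
P(0) = 5; P(1) = 0 → root; P(2) = 3; P(3) = 4; P(4) = 3; P(5) = 3; P(6) = 3.
Roots: {1}.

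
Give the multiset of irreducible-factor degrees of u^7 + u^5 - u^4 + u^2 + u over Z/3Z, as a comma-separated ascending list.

Write h(u) = u^7 + u^5 - u^4 + u^2 + u.
Roots in Z/3Z: h(0) = 0 → root; h(1) = 0 → root; h(2) = 0 → root.
Linear factors from roots: (u), (u - 1), (u + 1).
Complete factorization: h(u) = (u)·(u - 1)·(u + 1)^3·(u^2 + u - 1).
Factor degrees with multiplicity: 1 + 1 + 1 + 1 + 1 + 2 = 7.

1, 1, 1, 1, 1, 2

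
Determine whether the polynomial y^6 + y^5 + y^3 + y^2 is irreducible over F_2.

No

Write h(y) = y^6 + y^5 + y^3 + y^2.
Check for roots in F_2: h(0) = 0 → root; h(1) = 0 → root.
h(0) = 0, so (y) divides h(y); h is reducible.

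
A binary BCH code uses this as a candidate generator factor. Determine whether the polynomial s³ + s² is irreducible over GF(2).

No

Write g(s) = s³ + s².
Check for roots in GF(2): g(0) = 0 → root; g(1) = 0 → root.
g(0) = 0, so (s) divides g(s); g is reducible.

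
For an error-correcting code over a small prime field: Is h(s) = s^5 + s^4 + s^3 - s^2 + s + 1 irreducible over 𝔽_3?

Check for roots in 𝔽_3: h(0) = 1; h(1) = 1; h(2) = 1.
No roots, so no linear factors.
Monic irreducibles of degree 2 over GF(3): s^2 + 1, s^2 + s - 1, s^2 - s - 1.
None of them divide h (all give nonzero remainder).
No irreducible factor of degree ≤ 2 exists, so h is irreducible over GF(3).

Yes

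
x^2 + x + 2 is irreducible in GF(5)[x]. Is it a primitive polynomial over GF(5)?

Write f(x) = x^2 + x + 2.
|GF(5^2)^×| = 5^2 − 1 = 24. Prime factorization: 24 = 2^3·3.
f is primitive ⇔ x has order 24 in GF(5)[x]/(f), i.e. x^(24/q) ≠ 1 for each prime q | 24.
x^(12) mod f = 4.
x^(8) mod f = 3x + 1.
None equal 1, so x has full order 24; f is primitive.

Yes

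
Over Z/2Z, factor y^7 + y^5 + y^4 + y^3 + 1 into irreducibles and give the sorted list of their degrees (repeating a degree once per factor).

7

Write h(y) = y^7 + y^5 + y^4 + y^3 + 1.
Roots in Z/2Z: h(0) = 1; h(1) = 1.
Complete factorization: h(y) = (y^7 + y^5 + y^4 + y^3 + 1).
Factor degrees with multiplicity: 7 = 7.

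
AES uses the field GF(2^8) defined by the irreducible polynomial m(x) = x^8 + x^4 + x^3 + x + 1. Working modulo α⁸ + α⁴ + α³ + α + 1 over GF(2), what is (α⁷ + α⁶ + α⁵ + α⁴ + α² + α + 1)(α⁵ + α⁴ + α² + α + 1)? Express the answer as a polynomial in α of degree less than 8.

Multiply in GF(2)[α]: (α⁷ + α⁶ + α⁵ + α⁴ + α² + α + 1)·(α⁵ + α⁴ + α² + α + 1) = α¹² + α⁹ + α⁸ + α⁶ + α⁴ + α² + 1.
Reduce using α⁸ ≡ α⁴ + α³ + α + 1 (mod α⁸ + α⁴ + α³ + α + 1).
Reduced: α⁷ + α⁶ + α⁴ + α + 1.

α^7 + α^6 + α^4 + α + 1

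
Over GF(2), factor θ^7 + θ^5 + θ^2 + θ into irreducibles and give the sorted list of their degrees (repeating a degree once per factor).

1, 1, 2, 3

Write h(θ) = θ^7 + θ^5 + θ^2 + θ.
Roots in GF(2): h(0) = 0 → root; h(1) = 0 → root.
Linear factors from roots: (θ), (θ + 1).
Complete factorization: h(θ) = (θ)·(θ + 1)·(θ^2 + θ + 1)·(θ^3 + θ + 1).
Factor degrees with multiplicity: 1 + 1 + 2 + 3 = 7.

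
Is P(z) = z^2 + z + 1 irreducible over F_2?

Check for roots in F_2: P(0) = 1; P(1) = 1.
No roots. A degree-2 polynomial over a field with no linear factor is irreducible.

Yes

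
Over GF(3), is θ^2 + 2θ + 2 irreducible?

Write h(θ) = θ^2 + 2θ + 2.
Check for roots in GF(3): h(0) = 2; h(1) = 2; h(2) = 1.
No roots. A degree-2 polynomial over a field with no linear factor is irreducible.

Yes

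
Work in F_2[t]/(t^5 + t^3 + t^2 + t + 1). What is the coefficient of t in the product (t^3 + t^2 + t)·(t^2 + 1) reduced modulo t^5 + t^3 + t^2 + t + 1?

Multiply in F_2[t]: (t^3 + t^2 + t)·(t^2 + 1) = t^5 + t^4 + t^2 + t.
Reduce using t^5 ≡ t^3 + t^2 + t + 1 (mod t^5 + t^3 + t^2 + t + 1).
Reduced: t^4 + t^3 + 1.

0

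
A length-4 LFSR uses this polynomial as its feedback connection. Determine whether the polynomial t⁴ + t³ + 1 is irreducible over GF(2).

Write f(t) = t⁴ + t³ + 1.
Check for roots in GF(2): f(0) = 1; f(1) = 1.
No roots, so no linear factors.
Monic irreducibles of degree 2 over GF(2): t² + t + 1.
None of them divide f (all give nonzero remainder).
No irreducible factor of degree ≤ 2 exists, so f is irreducible over GF(2).

Yes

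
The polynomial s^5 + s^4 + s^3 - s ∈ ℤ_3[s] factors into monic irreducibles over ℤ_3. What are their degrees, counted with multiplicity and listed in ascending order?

Write h(s) = s^5 + s^4 + s^3 - s.
Roots in ℤ_3: h(0) = 0 → root; h(1) = 2; h(2) = 0 → root.
Linear factors from roots: (s), (s + 1).
Complete factorization: h(s) = (s)·(s + 1)^2·(s^2 - s - 1).
Factor degrees with multiplicity: 1 + 1 + 1 + 2 = 5.

1, 1, 1, 2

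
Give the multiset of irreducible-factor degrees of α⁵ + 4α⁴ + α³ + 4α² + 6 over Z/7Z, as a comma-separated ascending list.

1, 4

Write f(α) = α⁵ + 4α⁴ + α³ + 4α² + 6.
Linear factors from roots: (α + 5).
Complete factorization: f(α) = (α + 5)·(α⁴ + 6α³ + 6α² + 2α + 4).
Factor degrees with multiplicity: 1 + 4 = 5.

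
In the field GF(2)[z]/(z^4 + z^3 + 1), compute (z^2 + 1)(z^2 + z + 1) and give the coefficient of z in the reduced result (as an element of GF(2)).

1

Multiply in GF(2)[z]: (z^2 + 1)·(z^2 + z + 1) = z^4 + z^3 + z + 1.
Reduce using z^4 ≡ z^3 + 1 (mod z^4 + z^3 + 1).
Reduced: z.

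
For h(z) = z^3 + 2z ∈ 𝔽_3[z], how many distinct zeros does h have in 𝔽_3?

3

Evaluate at each of the 3 elements of 𝔽_3:
h(0) = 0 → root; h(1) = 0 → root; h(2) = 0 → root.
Roots: {0, 1, 2}.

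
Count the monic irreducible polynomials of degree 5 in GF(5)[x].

Gauss's count: N_{5}(5) = (1/5) Σ_{d|5} μ(5/d)·5^d.
Divisors of 5: 1, 5; μ(5/d) for each: -1, 1.
Σ = − 5^1 + 5^5 = 3120.
N = 3120/5 = 624.

624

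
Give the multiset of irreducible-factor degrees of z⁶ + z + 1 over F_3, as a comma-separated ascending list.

Write f(z) = z⁶ + z + 1.
Roots in F_3: f(0) = 1; f(1) = 0 → root; f(2) = 1.
Linear factors from roots: (z - 1).
Complete factorization: f(z) = (z - 1)·(z² - z - 1)·(z³ - z² + z + 1).
Factor degrees with multiplicity: 1 + 2 + 3 = 6.

1, 2, 3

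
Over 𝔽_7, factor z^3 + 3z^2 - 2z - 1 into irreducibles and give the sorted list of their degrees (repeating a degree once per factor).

Write f(z) = z^3 + 3z^2 - 2z - 1.
Linear factors from roots: (z + 2).
Complete factorization: f(z) = (z + 2)·(z^2 + z + 3).
Factor degrees with multiplicity: 1 + 2 = 3.

1, 2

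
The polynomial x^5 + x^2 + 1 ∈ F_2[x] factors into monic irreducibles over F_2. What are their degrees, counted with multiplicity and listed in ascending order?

Write g(x) = x^5 + x^2 + 1.
Roots in F_2: g(0) = 1; g(1) = 1.
Complete factorization: g(x) = (x^5 + x^2 + 1).
Factor degrees with multiplicity: 5 = 5.

5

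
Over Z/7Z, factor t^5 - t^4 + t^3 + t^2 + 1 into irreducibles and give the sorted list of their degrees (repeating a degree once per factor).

Write g(t) = t^5 - t^4 + t^3 + t^2 + 1.
Complete factorization: g(t) = (t^5 - t^4 + t^3 + t^2 + 1).
Factor degrees with multiplicity: 5 = 5.

5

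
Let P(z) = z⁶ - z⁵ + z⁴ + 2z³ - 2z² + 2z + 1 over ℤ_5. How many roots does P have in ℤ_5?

Evaluate at each of the 5 elements of ℤ_5:
P(0) = 1; P(1) = 4; P(2) = 1; P(3) = 0 → root; P(4) = 3.
Roots: {3}.

1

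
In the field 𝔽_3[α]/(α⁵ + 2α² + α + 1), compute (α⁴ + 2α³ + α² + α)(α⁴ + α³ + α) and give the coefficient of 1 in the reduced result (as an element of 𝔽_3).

Multiply in 𝔽_3[α]: (α⁴ + 2α³ + α² + α)·(α⁴ + α³ + α) = α⁸ + α³ + α².
Reduce using α⁵ ≡ α² + 2α + 2 (mod α⁵ + 2α² + α + 1).
Reduced: 2α⁴ + 2α² + 2α + 2.

2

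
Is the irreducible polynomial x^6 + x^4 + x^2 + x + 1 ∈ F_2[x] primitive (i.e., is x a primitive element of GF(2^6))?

Write f(x) = x^6 + x^4 + x^2 + x + 1.
|GF(2^6)^×| = 2^6 − 1 = 63. Prime factorization: 63 = 3^2·7.
f is primitive ⇔ x has order 63 in GF(2)[x]/(f), i.e. x^(63/q) ≠ 1 for each prime q | 63.
x^(21) mod f = 1
x^(9) mod f = x^4 + x^2 + x.
Since x^(21) = 1, the order of x divides 21 < 63; not primitive.

No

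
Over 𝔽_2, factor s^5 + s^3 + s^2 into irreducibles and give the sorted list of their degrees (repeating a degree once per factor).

1, 1, 3

Write g(s) = s^5 + s^3 + s^2.
Roots in 𝔽_2: g(0) = 0 → root; g(1) = 1.
Linear factors from roots: (s).
Complete factorization: g(s) = (s)^2·(s^3 + s + 1).
Factor degrees with multiplicity: 1 + 1 + 3 = 5.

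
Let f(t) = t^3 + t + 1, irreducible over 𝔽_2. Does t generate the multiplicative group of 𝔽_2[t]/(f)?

|GF(2^3)^×| = 2^3 − 1 = 7. Prime factorization: 7 = 7.
f is primitive ⇔ t has order 7 in GF(2)[t]/(f), i.e. t^(7/q) ≠ 1 for each prime q | 7.
t^(1) mod f = t.
None equal 1, so t has full order 7; f is primitive.

Yes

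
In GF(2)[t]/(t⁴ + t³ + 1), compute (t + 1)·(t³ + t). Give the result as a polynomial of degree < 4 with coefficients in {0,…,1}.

t^2 + t + 1

Multiply in GF(2)[t]: (t + 1)·(t³ + t) = t⁴ + t³ + t² + t.
Reduce using t⁴ ≡ t³ + 1 (mod t⁴ + t³ + 1).
Reduced: t² + t + 1.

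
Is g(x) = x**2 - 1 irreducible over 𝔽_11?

Check each element of 𝔽_11 for a root: g(0)=10, g(1)=0, g(2)=3, g(3)=8, g(4)=4, g(5)=2, g(6)=2, g(7)=4, g(8)=8, g(9)=3, g(10)=0.
g(1) = 0, so (x − 1) divides g(x); g is reducible.

No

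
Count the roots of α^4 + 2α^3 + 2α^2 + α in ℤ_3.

Write g(α) = α^4 + 2α^3 + 2α^2 + α.
Evaluate at each of the 3 elements of ℤ_3:
g(0) = 0 → root; g(1) = 0 → root; g(2) = 0 → root.
Roots: {0, 1, 2}.

3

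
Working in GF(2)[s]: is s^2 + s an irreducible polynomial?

Write h(s) = s^2 + s.
Check for roots in GF(2): h(0) = 0 → root; h(1) = 0 → root.
h(0) = 0, so (s) divides h(s); h is reducible.

No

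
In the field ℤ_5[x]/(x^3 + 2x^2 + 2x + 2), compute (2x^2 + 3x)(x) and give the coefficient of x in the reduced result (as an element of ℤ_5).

1

Multiply in ℤ_5[x]: (2x^2 + 3x)·(x) = 2x^3 + 3x^2.
Reduce using x^3 ≡ 3x^2 + 3x + 3 (mod x^3 + 2x^2 + 2x + 2).
Reduced: 4x^2 + x + 1.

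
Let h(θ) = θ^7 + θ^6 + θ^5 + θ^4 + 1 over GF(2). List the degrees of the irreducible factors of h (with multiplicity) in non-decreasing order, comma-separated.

Roots in GF(2): h(0) = 1; h(1) = 1.
Complete factorization: h(θ) = (θ^7 + θ^6 + θ^5 + θ^4 + 1).
Factor degrees with multiplicity: 7 = 7.

7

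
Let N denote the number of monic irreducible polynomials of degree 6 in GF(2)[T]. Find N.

9

Gauss's count: N_{2}(6) = (1/6) Σ_{d|6} μ(6/d)·2^d.
Divisors of 6: 1, 2, 3, 6; μ(6/d) for each: 1, -1, -1, 1.
Σ = 2^1 − 2^2 − 2^3 + 2^6 = 54.
N = 54/6 = 9.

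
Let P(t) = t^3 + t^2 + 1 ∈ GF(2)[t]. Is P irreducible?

Yes

Check for roots in GF(2): P(0) = 1; P(1) = 1.
No roots. A degree-3 polynomial over a field with no linear factor is irreducible.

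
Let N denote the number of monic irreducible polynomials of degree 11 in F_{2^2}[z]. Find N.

Gauss's count: N_{4}(11) = (1/11) Σ_{d|11} μ(11/d)·4^d.
Divisors of 11: 1, 11; μ(11/d) for each: -1, 1.
Σ = − 4^1 + 4^11 = 4194300.
N = 4194300/11 = 381300.

381300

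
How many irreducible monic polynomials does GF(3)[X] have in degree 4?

Gauss's count: N_{3}(4) = (1/4) Σ_{d|4} μ(4/d)·3^d.
Divisors of 4: 1, 2, 4; μ(4/d) for each: 0, -1, 1.
Σ = − 3^2 + 3^4 = 72.
N = 72/4 = 18.

18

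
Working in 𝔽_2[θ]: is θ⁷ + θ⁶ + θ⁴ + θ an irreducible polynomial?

No

Write f(θ) = θ⁷ + θ⁶ + θ⁴ + θ.
Check for roots in 𝔽_2: f(0) = 0 → root; f(1) = 0 → root.
f(0) = 0, so (θ) divides f(θ); f is reducible.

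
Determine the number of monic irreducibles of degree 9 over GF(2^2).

29120

The number of monic irreducibles of degree 9 over GF(4) is (1/9)·Σ_{d∣9} μ(9/d) 4^d.
Divisors of 9: 1, 3, 9; μ(9/d) for each: 0, -1, 1.
Σ = − 4^3 + 4^9 = 262080.
N = 262080/9 = 29120.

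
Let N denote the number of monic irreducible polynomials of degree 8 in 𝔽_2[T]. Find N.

30

Gauss's count: N_{2}(8) = (1/8) Σ_{d|8} μ(8/d)·2^d.
Divisors of 8: 1, 2, 4, 8; μ(8/d) for each: 0, 0, -1, 1.
Σ = − 2^4 + 2^8 = 240.
N = 240/8 = 30.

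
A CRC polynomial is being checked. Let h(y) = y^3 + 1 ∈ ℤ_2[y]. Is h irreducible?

Check for roots in ℤ_2: h(0) = 1; h(1) = 0 → root.
h(1) = 0, so (y − 1) divides h(y); h is reducible.

No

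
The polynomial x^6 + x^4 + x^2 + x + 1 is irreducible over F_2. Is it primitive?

Write f(x) = x^6 + x^4 + x^2 + x + 1.
|GF(2^6)^×| = 2^6 − 1 = 63. Prime factorization: 63 = 3^2·7.
f is primitive ⇔ x has order 63 in GF(2)[x]/(f), i.e. x^(63/q) ≠ 1 for each prime q | 63.
x^(21) mod f = 1
x^(9) mod f = x^4 + x^2 + x.
Since x^(21) = 1, the order of x divides 21 < 63; not primitive.

No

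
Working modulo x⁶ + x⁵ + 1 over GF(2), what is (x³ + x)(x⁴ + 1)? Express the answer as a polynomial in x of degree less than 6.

x^3 + 1

Multiply in GF(2)[x]: (x³ + x)·(x⁴ + 1) = x⁷ + x⁵ + x³ + x.
Reduce using x⁶ ≡ x⁵ + 1 (mod x⁶ + x⁵ + 1).
Reduced: x³ + 1.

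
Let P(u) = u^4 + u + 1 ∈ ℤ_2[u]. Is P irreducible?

Check for roots in ℤ_2: P(0) = 1; P(1) = 1.
No roots, so no linear factors.
Monic irreducibles of degree 2 over GF(2): u^2 + u + 1.
None of them divide P (all give nonzero remainder).
No irreducible factor of degree ≤ 2 exists, so P is irreducible over GF(2).

Yes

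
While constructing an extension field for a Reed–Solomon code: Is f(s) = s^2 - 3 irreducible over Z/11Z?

No

Check each element of Z/11Z for a root: f(0)=8, f(1)=9, f(2)=1, f(3)=6, f(4)=2, f(5)=0, f(6)=0, f(7)=2, f(8)=6, f(9)=1, f(10)=9.
f(5) = 0, so (s − 5) divides f(s); f is reducible.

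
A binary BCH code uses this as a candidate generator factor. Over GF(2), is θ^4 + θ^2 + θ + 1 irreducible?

Write h(θ) = θ^4 + θ^2 + θ + 1.
Check for roots in GF(2): h(0) = 1; h(1) = 0 → root.
h(1) = 0, so (θ − 1) divides h(θ); h is reducible.

No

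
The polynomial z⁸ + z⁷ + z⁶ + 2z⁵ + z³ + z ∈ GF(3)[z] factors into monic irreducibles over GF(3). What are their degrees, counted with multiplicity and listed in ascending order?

1, 1, 2, 4

Write g(z) = z⁸ + z⁷ + z⁶ + 2z⁵ + z³ + z.
Roots in GF(3): g(0) = 0 → root; g(1) = 1; g(2) = 0 → root.
Linear factors from roots: (z), (z + 1).
Complete factorization: g(z) = (z)·(z + 1)·(z² + z + 2)·(z⁴ + 2z³ + 2).
Factor degrees with multiplicity: 1 + 1 + 2 + 4 = 8.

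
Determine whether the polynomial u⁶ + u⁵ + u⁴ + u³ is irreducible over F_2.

Write g(u) = u⁶ + u⁵ + u⁴ + u³.
Check for roots in F_2: g(0) = 0 → root; g(1) = 0 → root.
g(0) = 0, so (u) divides g(u); g is reducible.

No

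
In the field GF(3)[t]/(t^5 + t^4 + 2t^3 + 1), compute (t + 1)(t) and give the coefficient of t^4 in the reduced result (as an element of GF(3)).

0

Multiply in GF(3)[t]: (t + 1)·(t) = t^2 + t.
Reduced: t^2 + t.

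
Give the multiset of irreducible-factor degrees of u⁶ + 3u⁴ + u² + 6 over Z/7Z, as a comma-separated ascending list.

1, 1, 2, 2

Write h(u) = u⁶ + 3u⁴ + u² + 6.
Linear factors from roots: (u + 4), (u + 3).
Complete factorization: h(u) = (u + 3)·(u + 4)·(u² + 1)·(u² + 4).
Factor degrees with multiplicity: 1 + 1 + 2 + 2 = 6.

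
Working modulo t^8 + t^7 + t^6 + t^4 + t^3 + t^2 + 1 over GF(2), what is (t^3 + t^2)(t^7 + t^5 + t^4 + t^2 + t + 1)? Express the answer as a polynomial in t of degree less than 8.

t^4

Multiply in GF(2)[t]: (t^3 + t^2)·(t^7 + t^5 + t^4 + t^2 + t + 1) = t^10 + t^9 + t^8 + t^6 + t^5 + t^2.
Reduce using t^8 ≡ t^7 + t^6 + t^4 + t^3 + t^2 + 1 (mod t^8 + t^7 + t^6 + t^4 + t^3 + t^2 + 1).
Reduced: t^4.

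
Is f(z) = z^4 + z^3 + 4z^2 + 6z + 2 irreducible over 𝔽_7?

Check for roots in 𝔽_7: f(0) = 2; f(1) = 0 → root; f(2) = 5; f(3) = 3; f(4) = 4; f(5) = 0 → root; f(6) = 0 → root.
f(1) = 0, so (z − 1) divides f(z); f is reducible.

No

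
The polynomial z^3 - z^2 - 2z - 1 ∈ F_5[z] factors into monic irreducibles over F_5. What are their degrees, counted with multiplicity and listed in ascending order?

3

Write g(z) = z^3 - z^2 - 2z - 1.
Roots in F_5: g(0) = 4; g(1) = 2; g(2) = 4; g(3) = 1; g(4) = 4.
Complete factorization: g(z) = (z^3 - z^2 - 2z - 1).
Factor degrees with multiplicity: 3 = 3.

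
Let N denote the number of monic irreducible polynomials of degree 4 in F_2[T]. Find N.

3

By the necklace-counting formula, N_2(4) = (1/4) Σ_{d|4} μ(4/d)·2^d.
Divisors of 4: 1, 2, 4; μ(4/d) for each: 0, -1, 1.
Σ = − 2^2 + 2^4 = 12.
N = 12/4 = 3.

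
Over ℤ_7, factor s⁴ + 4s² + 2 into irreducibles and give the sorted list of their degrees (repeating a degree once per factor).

Write g(s) = s⁴ + 4s² + 2.
Linear factors from roots: (s + 6), (s + 4), (s + 3), (s + 1).
Complete factorization: g(s) = (s + 1)·(s + 3)·(s + 4)·(s + 6).
Factor degrees with multiplicity: 1 + 1 + 1 + 1 = 4.

1, 1, 1, 1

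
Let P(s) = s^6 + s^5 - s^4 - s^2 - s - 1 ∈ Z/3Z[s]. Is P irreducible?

Check for roots in Z/3Z: P(0) = 2; P(1) = 1; P(2) = 1.
No roots, so no linear factors.
Monic irreducibles of degree 2 over GF(3): s^2 + 1, s^2 + s - 1, s^2 - s - 1.
None of them divide P (all give nonzero remainder).
Degree-3 irreducible divisors: test the 8 monic irreducibles of degree 3 over GF(3).
None of them divide P (all give nonzero remainder).
No irreducible factor of degree ≤ 3 exists, so P is irreducible over GF(3).

Yes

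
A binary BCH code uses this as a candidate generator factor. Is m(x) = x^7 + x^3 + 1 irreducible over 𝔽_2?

Check for roots in 𝔽_2: m(0) = 1; m(1) = 1.
No roots, so no linear factors.
Monic irreducibles of degree 2 over GF(2): x^2 + x + 1.
None of them divide m (all give nonzero remainder).
Monic irreducibles of degree 3 over GF(2): x^3 + x + 1, x^3 + x^2 + 1.
None of them divide m (all give nonzero remainder).
No irreducible factor of degree ≤ 3 exists, so m is irreducible over GF(2).

Yes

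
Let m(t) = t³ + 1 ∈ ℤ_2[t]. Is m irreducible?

No

Check for roots in ℤ_2: m(0) = 1; m(1) = 0 → root.
m(1) = 0, so (t − 1) divides m(t); m is reducible.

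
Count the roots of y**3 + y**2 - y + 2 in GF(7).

Write h(y) = y**3 + y**2 - y + 2.
Evaluate at each of the 7 elements of GF(7):
h(0) = 2; h(1) = 3; h(2) = 5; h(3) = 0 → root; h(4) = 1; h(5) = 0 → root; h(6) = 3.
Roots: {3, 5}.

2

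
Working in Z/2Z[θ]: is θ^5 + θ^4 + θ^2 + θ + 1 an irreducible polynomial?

Write f(θ) = θ^5 + θ^4 + θ^2 + θ + 1.
Check for roots in Z/2Z: f(0) = 1; f(1) = 1.
No roots, so no linear factors.
Monic irreducibles of degree 2 over GF(2): θ^2 + θ + 1.
None of them divide f (all give nonzero remainder).
No irreducible factor of degree ≤ 2 exists, so f is irreducible over GF(2).

Yes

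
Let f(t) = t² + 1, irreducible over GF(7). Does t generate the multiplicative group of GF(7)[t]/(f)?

|GF(7^2)^×| = 7^2 − 1 = 48. Prime factorization: 48 = 2^4·3.
f is primitive ⇔ t has order 48 in GF(7)[t]/(f), i.e. t^(48/q) ≠ 1 for each prime q | 48.
t^(24) mod f = 1
t^(16) mod f = 1
Since t^(24) = 1, the order of t divides 24 < 48; not primitive.

No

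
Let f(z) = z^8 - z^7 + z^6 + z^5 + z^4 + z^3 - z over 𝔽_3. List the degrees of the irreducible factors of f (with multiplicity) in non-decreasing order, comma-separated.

Roots in 𝔽_3: f(0) = 0 → root; f(1) = 0 → root; f(2) = 0 → root.
Linear factors from roots: (z), (z - 1), (z + 1).
Complete factorization: f(z) = (z)·(z - 1)^2·(z + 1)^3·(z^2 + z - 1).
Factor degrees with multiplicity: 1 + 1 + 1 + 1 + 1 + 1 + 2 = 8.

1, 1, 1, 1, 1, 1, 2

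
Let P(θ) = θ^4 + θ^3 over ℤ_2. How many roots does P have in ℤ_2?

2

Evaluate at each of the 2 elements of ℤ_2:
P(0) = 0 → root; P(1) = 0 → root.
Roots: {0, 1}.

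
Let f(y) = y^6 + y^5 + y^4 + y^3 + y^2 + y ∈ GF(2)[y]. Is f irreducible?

No

Check for roots in GF(2): f(0) = 0 → root; f(1) = 0 → root.
f(0) = 0, so (y) divides f(y); f is reducible.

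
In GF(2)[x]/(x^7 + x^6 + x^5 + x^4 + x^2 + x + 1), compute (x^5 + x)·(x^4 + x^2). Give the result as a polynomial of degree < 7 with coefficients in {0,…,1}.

Multiply in GF(2)[x]: (x^5 + x)·(x^4 + x^2) = x^9 + x^7 + x^5 + x^3.
Reduce using x^7 ≡ x^6 + x^5 + x^4 + x^2 + x + 1 (mod x^7 + x^6 + x^5 + x^4 + x^2 + x + 1).
Reduced: x^6 + x^5 + x^3 + x^2 + 1.

x^6 + x^5 + x^3 + x^2 + 1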